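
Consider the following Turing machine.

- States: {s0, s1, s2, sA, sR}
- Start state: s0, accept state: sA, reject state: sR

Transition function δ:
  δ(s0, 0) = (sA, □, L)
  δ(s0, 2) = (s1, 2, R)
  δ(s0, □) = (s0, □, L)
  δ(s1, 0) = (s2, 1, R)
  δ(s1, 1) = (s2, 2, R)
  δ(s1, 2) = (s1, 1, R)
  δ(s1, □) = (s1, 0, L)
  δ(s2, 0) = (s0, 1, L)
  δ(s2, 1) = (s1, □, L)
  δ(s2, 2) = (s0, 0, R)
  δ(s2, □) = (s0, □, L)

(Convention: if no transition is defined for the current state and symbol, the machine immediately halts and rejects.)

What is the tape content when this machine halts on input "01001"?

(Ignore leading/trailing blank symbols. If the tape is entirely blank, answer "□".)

Execution trace:
Initial: [s0]01001
Step 1: δ(s0, 0) = (sA, □, L) → [sA]□□1001

The machine reaches the accept state sA and halts.

Final tape (ignoring leading/trailing blanks): 1001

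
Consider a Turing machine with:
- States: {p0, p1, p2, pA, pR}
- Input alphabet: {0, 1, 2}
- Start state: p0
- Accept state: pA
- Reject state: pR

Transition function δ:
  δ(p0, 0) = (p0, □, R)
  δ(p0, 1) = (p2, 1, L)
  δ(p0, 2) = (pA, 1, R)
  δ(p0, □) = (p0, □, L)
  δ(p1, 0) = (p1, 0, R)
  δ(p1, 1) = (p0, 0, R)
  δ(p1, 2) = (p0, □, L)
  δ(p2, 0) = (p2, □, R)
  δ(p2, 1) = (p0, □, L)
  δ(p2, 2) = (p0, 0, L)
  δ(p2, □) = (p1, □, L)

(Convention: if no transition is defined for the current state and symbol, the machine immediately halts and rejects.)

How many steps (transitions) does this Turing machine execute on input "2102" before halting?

Execution trace:
Initial: [p0]2102
Step 1: δ(p0, 2) = (pA, 1, R) → 1[pA]102

The machine reaches the accept state pA and halts.

The machine executed 1 step before halting.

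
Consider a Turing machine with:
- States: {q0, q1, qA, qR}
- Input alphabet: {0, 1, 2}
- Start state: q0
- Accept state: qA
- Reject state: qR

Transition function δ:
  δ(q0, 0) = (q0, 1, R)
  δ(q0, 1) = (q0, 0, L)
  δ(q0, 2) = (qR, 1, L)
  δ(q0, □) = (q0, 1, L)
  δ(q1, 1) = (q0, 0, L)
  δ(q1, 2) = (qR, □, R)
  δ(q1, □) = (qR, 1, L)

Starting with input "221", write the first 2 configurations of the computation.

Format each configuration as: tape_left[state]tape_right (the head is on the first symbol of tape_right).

Transitions applied:
Step 1: δ(q0, 2) = (qR, 1, L)

The first 2 configurations are:
[q0]221 ⊢ [qR]□121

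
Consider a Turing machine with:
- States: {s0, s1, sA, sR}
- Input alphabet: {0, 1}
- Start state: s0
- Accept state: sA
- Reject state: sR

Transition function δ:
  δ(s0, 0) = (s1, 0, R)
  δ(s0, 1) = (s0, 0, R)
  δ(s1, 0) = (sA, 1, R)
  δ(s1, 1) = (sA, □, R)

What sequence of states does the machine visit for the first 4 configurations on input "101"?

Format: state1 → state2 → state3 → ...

Execution trace:
Initial: [s0]101
Step 1: δ(s0, 1) = (s0, 0, R) → 0[s0]01
Step 2: δ(s0, 0) = (s1, 0, R) → 00[s1]1
Step 3: δ(s1, 1) = (sA, □, R) → 00□[sA]□

The machine reaches the accept state sA and halts.

State sequence: s0 → s0 → s1 → sA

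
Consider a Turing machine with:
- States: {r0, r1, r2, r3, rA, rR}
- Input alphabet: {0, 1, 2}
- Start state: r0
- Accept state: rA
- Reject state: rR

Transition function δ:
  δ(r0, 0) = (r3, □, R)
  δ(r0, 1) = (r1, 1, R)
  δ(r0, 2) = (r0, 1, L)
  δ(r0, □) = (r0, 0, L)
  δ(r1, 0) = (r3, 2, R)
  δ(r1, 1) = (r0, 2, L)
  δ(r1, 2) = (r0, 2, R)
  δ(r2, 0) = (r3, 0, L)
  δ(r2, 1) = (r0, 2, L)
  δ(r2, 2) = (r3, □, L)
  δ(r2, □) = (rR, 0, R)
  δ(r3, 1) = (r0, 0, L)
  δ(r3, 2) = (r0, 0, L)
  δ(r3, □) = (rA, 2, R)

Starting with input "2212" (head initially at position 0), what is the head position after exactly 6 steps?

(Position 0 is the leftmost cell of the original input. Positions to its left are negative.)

Execution trace (head position shown):
Step 0: [r0]2212  (head at position 0)
Step 1: move left → [r0]□1212  (head at position -1)
Step 2: move left → [r0]□01212  (head at position -2)
Step 3: move left → [r0]□001212  (head at position -3)
Step 4: move left → [r0]□0001212  (head at position -4)
Step 5: move left → [r0]□00001212  (head at position -5)
Step 6: move left → [r0]□000001212  (head at position -6)

After 6 steps, the head is at position -6.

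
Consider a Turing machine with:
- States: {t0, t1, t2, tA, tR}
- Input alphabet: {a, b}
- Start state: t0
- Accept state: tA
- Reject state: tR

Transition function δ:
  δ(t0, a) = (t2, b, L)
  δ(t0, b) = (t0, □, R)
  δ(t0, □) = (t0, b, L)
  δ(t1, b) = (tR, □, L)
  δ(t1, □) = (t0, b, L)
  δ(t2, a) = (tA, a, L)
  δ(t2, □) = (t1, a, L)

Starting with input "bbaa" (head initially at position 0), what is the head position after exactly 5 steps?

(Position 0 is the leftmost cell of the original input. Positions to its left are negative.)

Execution trace (head position shown):
Step 0: [t0]bbaa  (head at position 0)
Step 1: move right → □[t0]baa  (head at position 1)
Step 2: move right → □□[t0]aa  (head at position 2)
Step 3: move left → □[t2]□ba  (head at position 1)
Step 4: move left → [t1]□aba  (head at position 0)
Step 5: move left → [t0]□baba  (head at position -1)

After 5 steps, the head is at position -1.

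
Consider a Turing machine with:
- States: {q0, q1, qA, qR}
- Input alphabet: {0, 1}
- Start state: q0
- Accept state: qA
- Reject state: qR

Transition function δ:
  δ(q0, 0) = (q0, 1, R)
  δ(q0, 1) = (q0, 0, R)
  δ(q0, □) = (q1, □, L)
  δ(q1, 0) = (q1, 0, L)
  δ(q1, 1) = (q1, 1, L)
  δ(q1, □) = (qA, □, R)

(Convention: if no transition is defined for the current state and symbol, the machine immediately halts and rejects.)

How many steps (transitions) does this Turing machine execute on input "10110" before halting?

Execution trace:
Initial: [q0]10110
Step 1: δ(q0, 1) = (q0, 0, R) → 0[q0]0110
Step 2: δ(q0, 0) = (q0, 1, R) → 01[q0]110
Step 3: δ(q0, 1) = (q0, 0, R) → 010[q0]10
Step 4: δ(q0, 1) = (q0, 0, R) → 0100[q0]0
Step 5: δ(q0, 0) = (q0, 1, R) → 01001[q0]□
Step 6: δ(q0, □) = (q1, □, L) → 0100[q1]1□
Step 7: δ(q1, 1) = (q1, 1, L) → 010[q1]01□
Step 8: δ(q1, 0) = (q1, 0, L) → 01[q1]001□
Step 9: δ(q1, 0) = (q1, 0, L) → 0[q1]1001□
Step 10: δ(q1, 1) = (q1, 1, L) → [q1]01001□
Step 11: δ(q1, 0) = (q1, 0, L) → [q1]□01001□
Step 12: δ(q1, □) = (qA, □, R) → □[qA]01001□

The machine reaches the accept state qA and halts.

The machine executed 12 steps before halting.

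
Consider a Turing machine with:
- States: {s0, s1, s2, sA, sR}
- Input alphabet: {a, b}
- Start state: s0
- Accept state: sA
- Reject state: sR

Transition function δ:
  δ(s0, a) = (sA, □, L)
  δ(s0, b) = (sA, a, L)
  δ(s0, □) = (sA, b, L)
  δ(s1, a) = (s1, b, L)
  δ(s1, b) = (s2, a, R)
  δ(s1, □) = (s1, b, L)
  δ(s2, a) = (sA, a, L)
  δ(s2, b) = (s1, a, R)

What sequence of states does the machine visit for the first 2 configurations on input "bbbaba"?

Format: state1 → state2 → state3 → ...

Execution trace:
Initial: [s0]bbbaba
Step 1: δ(s0, b) = (sA, a, L) → [sA]□abbaba

The machine reaches the accept state sA and halts.

State sequence: s0 → sA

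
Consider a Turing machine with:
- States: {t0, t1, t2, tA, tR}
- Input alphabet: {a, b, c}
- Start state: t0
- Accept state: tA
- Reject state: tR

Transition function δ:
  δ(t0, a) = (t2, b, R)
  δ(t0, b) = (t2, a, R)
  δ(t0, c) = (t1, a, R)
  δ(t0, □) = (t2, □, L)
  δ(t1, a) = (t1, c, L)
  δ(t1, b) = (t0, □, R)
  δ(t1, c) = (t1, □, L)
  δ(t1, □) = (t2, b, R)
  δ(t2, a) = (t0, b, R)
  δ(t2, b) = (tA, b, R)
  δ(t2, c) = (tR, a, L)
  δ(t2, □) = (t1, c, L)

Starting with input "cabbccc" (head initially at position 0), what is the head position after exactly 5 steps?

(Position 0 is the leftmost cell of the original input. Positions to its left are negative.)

Execution trace (head position shown):
Step 0: [t0]cabbccc  (head at position 0)
Step 1: move right → a[t1]abbccc  (head at position 1)
Step 2: move left → [t1]acbbccc  (head at position 0)
Step 3: move left → [t1]□ccbbccc  (head at position -1)
Step 4: move right → b[t2]ccbbccc  (head at position 0)
Step 5: move left → [tR]bacbbccc  (head at position -1)

After 5 steps, the head is at position -1.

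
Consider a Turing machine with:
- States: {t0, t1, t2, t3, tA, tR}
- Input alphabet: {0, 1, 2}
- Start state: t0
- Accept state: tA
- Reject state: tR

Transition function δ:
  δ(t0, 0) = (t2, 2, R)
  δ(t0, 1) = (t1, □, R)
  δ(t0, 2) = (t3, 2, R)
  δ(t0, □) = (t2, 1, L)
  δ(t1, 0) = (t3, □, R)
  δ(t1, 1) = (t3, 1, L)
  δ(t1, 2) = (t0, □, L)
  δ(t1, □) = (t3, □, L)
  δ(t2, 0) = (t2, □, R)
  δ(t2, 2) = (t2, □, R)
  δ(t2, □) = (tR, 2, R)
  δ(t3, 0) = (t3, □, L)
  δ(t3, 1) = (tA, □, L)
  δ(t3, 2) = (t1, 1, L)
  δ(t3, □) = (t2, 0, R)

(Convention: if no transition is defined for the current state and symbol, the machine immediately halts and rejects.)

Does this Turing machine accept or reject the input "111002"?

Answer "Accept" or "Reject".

Execution trace:
Initial: [t0]111002
Step 1: δ(t0, 1) = (t1, □, R) → □[t1]11002
Step 2: δ(t1, 1) = (t3, 1, L) → [t3]□11002
Step 3: δ(t3, □) = (t2, 0, R) → 0[t2]11002

No transition is defined for δ(t2, 1). By convention the machine halts and rejects.

Answer: Reject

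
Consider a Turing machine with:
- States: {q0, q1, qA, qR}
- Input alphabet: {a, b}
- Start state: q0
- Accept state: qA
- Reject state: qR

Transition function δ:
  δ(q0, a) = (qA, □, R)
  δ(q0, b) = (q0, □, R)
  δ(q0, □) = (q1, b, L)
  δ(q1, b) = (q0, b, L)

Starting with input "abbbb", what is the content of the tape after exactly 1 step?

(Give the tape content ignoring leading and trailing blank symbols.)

Execution trace:
Initial: [q0]abbbb
Step 1: δ(q0, a) = (qA, □, R) → □[qA]bbbb

The machine reaches the accept state qA and halts.

After 1 step, the tape (ignoring leading/trailing blanks) is: bbbb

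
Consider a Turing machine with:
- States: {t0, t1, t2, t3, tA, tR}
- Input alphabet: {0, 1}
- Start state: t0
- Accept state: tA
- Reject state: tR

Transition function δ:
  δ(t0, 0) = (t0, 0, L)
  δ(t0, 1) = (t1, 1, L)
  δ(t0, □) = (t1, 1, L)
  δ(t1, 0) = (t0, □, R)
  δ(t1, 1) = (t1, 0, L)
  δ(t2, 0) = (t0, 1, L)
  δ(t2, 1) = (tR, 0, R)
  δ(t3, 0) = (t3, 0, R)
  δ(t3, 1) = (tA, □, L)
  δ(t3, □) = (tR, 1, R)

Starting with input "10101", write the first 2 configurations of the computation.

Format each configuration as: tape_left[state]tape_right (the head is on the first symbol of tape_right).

Transitions applied:
Step 1: δ(t0, 1) = (t1, 1, L)

The first 2 configurations are:
[t0]10101 ⊢ [t1]□10101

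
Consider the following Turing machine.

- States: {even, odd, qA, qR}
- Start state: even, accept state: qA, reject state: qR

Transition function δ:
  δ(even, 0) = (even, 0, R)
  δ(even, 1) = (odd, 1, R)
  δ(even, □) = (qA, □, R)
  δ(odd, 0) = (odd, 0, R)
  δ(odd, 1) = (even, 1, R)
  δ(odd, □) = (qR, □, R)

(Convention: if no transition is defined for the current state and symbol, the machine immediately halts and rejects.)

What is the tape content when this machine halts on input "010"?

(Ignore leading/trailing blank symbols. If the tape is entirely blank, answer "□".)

Execution trace:
Initial: [even]010
Step 1: δ(even, 0) = (even, 0, R) → 0[even]10
Step 2: δ(even, 1) = (odd, 1, R) → 01[odd]0
Step 3: δ(odd, 0) = (odd, 0, R) → 010[odd]□
Step 4: δ(odd, □) = (qR, □, R) → 010□[qR]□

The machine reaches the reject state qR and halts.

Final tape (ignoring leading/trailing blanks): 010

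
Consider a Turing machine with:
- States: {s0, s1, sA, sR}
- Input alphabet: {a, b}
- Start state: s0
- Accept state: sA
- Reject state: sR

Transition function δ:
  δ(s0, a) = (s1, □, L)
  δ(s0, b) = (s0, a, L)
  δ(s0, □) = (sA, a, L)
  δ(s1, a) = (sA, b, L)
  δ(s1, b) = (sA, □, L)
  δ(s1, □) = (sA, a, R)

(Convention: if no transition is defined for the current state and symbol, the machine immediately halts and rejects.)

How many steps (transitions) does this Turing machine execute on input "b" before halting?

Execution trace:
Initial: [s0]b
Step 1: δ(s0, b) = (s0, a, L) → [s0]□a
Step 2: δ(s0, □) = (sA, a, L) → [sA]□aa

The machine reaches the accept state sA and halts.

The machine executed 2 steps before halting.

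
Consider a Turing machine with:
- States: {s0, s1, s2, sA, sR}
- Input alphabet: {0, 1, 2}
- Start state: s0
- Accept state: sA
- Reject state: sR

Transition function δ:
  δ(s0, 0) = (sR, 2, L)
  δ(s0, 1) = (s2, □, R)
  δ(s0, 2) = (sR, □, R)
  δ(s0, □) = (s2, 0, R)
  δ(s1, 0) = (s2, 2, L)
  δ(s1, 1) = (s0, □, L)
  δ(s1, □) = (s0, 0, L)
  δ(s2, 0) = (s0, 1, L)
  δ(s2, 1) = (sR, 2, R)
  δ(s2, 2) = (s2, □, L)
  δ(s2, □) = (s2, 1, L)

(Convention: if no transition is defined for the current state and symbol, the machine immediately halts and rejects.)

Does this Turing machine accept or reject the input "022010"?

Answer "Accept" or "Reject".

Execution trace:
Initial: [s0]022010
Step 1: δ(s0, 0) = (sR, 2, L) → [sR]□222010

The machine reaches the reject state sR and halts.

Answer: Reject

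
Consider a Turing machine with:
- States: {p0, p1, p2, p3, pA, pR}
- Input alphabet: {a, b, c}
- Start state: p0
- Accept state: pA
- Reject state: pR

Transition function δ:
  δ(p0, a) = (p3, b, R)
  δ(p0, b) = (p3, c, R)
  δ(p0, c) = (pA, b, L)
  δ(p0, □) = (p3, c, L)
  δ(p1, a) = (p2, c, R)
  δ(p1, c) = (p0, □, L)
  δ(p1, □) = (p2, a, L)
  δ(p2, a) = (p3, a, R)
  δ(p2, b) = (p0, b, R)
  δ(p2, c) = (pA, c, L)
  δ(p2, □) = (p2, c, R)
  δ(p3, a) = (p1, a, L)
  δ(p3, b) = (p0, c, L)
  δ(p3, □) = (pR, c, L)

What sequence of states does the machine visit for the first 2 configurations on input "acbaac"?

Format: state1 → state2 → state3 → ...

Execution trace:
Initial: [p0]acbaac
Step 1: δ(p0, a) = (p3, b, R) → b[p3]cbaac

No transition is defined for δ(p3, c). By convention the machine halts and rejects.

State sequence: p0 → p3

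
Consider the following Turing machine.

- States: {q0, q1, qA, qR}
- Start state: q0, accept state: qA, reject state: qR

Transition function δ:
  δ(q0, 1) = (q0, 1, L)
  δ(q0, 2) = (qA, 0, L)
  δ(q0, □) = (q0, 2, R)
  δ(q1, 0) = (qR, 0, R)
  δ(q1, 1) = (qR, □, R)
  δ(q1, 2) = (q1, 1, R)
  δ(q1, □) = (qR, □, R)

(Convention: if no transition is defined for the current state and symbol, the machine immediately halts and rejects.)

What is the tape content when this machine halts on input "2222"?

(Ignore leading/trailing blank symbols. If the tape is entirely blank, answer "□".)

Execution trace:
Initial: [q0]2222
Step 1: δ(q0, 2) = (qA, 0, L) → [qA]□0222

The machine reaches the accept state qA and halts.

Final tape (ignoring leading/trailing blanks): 0222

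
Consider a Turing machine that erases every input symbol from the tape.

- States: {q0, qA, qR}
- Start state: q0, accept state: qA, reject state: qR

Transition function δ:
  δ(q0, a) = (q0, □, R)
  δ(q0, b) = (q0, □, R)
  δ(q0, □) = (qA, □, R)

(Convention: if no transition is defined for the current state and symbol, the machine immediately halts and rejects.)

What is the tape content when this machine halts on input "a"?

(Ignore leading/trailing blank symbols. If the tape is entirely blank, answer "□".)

Execution trace:
Initial: [q0]a
Step 1: δ(q0, a) = (q0, □, R) → □[q0]□
Step 2: δ(q0, □) = (qA, □, R) → □□[qA]□

The machine reaches the accept state qA and halts.

Final tape (ignoring leading/trailing blanks): □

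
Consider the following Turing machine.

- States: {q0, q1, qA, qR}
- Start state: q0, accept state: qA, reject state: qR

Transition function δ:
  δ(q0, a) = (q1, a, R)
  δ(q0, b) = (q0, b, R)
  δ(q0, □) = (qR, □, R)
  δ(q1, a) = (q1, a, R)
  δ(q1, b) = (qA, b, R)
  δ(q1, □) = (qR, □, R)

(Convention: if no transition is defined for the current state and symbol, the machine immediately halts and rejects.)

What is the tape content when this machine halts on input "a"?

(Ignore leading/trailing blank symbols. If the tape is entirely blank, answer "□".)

Execution trace:
Initial: [q0]a
Step 1: δ(q0, a) = (q1, a, R) → a[q1]□
Step 2: δ(q1, □) = (qR, □, R) → a□[qR]□

The machine reaches the reject state qR and halts.

Final tape (ignoring leading/trailing blanks): a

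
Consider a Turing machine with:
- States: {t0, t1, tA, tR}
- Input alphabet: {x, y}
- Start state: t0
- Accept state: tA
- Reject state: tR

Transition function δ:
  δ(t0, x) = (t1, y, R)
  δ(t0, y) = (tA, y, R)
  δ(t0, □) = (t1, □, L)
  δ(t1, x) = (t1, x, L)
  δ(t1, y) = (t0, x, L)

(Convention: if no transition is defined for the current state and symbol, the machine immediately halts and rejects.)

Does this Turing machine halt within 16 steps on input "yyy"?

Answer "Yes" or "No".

Execution trace:
Initial: [t0]yyy
Step 1: δ(t0, y) = (tA, y, R) → y[tA]yy

The machine reaches the accept state tA and halts.
The machine halted after 1 step (within the 16-step bound).

Answer: Yes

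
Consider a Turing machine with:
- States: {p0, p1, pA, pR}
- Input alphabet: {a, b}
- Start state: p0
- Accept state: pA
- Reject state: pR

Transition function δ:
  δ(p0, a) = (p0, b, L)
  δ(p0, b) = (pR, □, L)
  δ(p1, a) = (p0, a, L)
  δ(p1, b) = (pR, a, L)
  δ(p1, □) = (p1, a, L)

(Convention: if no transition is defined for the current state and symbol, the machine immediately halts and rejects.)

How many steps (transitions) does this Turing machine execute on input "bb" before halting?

Execution trace:
Initial: [p0]bb
Step 1: δ(p0, b) = (pR, □, L) → [pR]□□b

The machine reaches the reject state pR and halts.

The machine executed 1 step before halting.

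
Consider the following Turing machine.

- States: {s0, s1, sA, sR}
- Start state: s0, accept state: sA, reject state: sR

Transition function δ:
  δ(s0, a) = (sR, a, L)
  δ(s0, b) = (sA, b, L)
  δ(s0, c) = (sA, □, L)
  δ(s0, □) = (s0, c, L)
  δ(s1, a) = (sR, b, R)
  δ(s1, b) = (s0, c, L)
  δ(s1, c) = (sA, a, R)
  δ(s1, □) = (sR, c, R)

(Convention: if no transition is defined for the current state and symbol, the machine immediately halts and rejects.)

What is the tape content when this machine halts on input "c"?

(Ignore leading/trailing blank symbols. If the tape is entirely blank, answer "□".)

Execution trace:
Initial: [s0]c
Step 1: δ(s0, c) = (sA, □, L) → [sA]□□

The machine reaches the accept state sA and halts.

Final tape (ignoring leading/trailing blanks): □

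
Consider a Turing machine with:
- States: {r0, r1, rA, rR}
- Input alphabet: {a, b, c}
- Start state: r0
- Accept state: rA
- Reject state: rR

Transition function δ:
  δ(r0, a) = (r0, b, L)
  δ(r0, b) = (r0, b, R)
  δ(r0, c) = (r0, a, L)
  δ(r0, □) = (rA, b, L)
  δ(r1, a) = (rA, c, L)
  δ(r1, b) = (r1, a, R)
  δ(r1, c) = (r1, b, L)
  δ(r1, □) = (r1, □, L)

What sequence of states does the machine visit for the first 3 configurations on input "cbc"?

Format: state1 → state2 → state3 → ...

Execution trace:
Initial: [r0]cbc
Step 1: δ(r0, c) = (r0, a, L) → [r0]□abc
Step 2: δ(r0, □) = (rA, b, L) → [rA]□babc

The machine reaches the accept state rA and halts.

State sequence: r0 → r0 → rA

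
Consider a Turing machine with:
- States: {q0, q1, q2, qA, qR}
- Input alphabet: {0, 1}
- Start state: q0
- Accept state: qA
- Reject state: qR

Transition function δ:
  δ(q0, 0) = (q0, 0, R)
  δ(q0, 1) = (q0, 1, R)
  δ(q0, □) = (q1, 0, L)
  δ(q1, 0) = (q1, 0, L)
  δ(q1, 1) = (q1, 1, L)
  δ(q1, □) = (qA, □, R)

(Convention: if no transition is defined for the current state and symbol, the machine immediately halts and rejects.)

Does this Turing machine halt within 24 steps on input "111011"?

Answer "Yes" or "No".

Execution trace:
Initial: [q0]111011
Step 1: δ(q0, 1) = (q0, 1, R) → 1[q0]11011
Step 2: δ(q0, 1) = (q0, 1, R) → 11[q0]1011
Step 3: δ(q0, 1) = (q0, 1, R) → 111[q0]011
Step 4: δ(q0, 0) = (q0, 0, R) → 1110[q0]11
Step 5: δ(q0, 1) = (q0, 1, R) → 11101[q0]1
Step 6: δ(q0, 1) = (q0, 1, R) → 111011[q0]□
Step 7: δ(q0, □) = (q1, 0, L) → 11101[q1]10
Step 8: δ(q1, 1) = (q1, 1, L) → 1110[q1]110
Step 9: δ(q1, 1) = (q1, 1, L) → 111[q1]0110
Step 10: δ(q1, 0) = (q1, 0, L) → 11[q1]10110
Step 11: δ(q1, 1) = (q1, 1, L) → 1[q1]110110
Step 12: δ(q1, 1) = (q1, 1, L) → [q1]1110110
Step 13: δ(q1, 1) = (q1, 1, L) → [q1]□1110110
Step 14: δ(q1, □) = (qA, □, R) → □[qA]1110110

The machine reaches the accept state qA and halts.
The machine halted after 14 steps (within the 24-step bound).

Answer: Yes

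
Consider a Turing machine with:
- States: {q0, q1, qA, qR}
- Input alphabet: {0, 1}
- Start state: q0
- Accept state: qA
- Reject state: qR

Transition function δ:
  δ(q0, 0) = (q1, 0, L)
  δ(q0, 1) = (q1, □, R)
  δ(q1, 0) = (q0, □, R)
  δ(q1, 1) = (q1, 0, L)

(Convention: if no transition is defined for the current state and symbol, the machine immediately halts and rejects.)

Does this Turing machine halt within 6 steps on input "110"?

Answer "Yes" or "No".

Execution trace:
Initial: [q0]110
Step 1: δ(q0, 1) = (q1, □, R) → □[q1]10
Step 2: δ(q1, 1) = (q1, 0, L) → [q1]□00

No transition is defined for δ(q1, □). By convention the machine halts and rejects.
The machine halted after 2 steps (within the 6-step bound).

Answer: Yes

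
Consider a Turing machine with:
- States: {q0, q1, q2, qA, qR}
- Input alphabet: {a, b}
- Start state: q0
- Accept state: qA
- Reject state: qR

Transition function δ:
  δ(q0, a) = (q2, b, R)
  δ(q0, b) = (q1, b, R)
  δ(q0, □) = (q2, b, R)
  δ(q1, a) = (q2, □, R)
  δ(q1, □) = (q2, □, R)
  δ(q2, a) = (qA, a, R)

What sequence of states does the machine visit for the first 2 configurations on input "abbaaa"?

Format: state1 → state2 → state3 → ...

Execution trace:
Initial: [q0]abbaaa
Step 1: δ(q0, a) = (q2, b, R) → b[q2]bbaaa

No transition is defined for δ(q2, b). By convention the machine halts and rejects.

State sequence: q0 → q2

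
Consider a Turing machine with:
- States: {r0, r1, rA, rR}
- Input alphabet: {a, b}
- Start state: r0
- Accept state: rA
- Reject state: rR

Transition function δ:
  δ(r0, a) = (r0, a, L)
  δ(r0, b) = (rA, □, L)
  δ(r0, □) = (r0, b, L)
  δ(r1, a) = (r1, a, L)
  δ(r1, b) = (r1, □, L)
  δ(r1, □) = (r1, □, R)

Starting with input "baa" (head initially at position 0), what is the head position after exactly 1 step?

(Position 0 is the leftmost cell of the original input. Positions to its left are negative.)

Execution trace (head position shown):
Step 0: [r0]baa  (head at position 0)
Step 1: move left → [rA]□□aa  (head at position -1)

After 1 step, the head is at position -1.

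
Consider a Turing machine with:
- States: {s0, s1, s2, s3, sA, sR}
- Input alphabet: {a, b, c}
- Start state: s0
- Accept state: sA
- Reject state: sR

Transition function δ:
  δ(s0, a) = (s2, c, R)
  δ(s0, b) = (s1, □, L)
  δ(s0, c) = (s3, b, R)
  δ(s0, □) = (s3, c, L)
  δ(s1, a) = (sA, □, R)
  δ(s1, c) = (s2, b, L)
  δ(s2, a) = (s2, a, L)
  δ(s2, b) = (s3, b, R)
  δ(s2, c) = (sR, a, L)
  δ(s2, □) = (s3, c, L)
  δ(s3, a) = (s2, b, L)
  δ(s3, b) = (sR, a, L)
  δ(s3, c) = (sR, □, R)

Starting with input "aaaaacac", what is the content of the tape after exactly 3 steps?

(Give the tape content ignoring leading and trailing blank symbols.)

Execution trace:
Initial: [s0]aaaaacac
Step 1: δ(s0, a) = (s2, c, R) → c[s2]aaaacac
Step 2: δ(s2, a) = (s2, a, L) → [s2]caaaacac
Step 3: δ(s2, c) = (sR, a, L) → [sR]□aaaaacac

The machine reaches the reject state sR and halts.

After 3 steps, the tape (ignoring leading/trailing blanks) is: aaaaacac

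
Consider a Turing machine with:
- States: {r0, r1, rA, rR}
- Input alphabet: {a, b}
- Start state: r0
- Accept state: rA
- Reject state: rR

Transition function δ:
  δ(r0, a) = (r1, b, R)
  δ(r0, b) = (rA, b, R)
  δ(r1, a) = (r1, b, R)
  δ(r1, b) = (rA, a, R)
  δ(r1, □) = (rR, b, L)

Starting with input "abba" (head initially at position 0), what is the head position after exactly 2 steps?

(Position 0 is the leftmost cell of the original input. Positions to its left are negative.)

Execution trace (head position shown):
Step 0: [r0]abba  (head at position 0)
Step 1: move right → b[r1]bba  (head at position 1)
Step 2: move right → ba[rA]ba  (head at position 2)

After 2 steps, the head is at position 2.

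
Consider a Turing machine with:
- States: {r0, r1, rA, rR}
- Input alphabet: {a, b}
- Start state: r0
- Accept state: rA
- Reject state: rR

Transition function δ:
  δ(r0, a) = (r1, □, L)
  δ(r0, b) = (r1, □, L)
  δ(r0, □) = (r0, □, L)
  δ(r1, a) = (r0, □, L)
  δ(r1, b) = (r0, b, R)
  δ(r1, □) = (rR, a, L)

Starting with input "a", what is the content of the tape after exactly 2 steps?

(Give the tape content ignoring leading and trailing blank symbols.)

Execution trace:
Initial: [r0]a
Step 1: δ(r0, a) = (r1, □, L) → [r1]□□
Step 2: δ(r1, □) = (rR, a, L) → [rR]□a□

The machine reaches the reject state rR and halts.

After 2 steps, the tape (ignoring leading/trailing blanks) is: a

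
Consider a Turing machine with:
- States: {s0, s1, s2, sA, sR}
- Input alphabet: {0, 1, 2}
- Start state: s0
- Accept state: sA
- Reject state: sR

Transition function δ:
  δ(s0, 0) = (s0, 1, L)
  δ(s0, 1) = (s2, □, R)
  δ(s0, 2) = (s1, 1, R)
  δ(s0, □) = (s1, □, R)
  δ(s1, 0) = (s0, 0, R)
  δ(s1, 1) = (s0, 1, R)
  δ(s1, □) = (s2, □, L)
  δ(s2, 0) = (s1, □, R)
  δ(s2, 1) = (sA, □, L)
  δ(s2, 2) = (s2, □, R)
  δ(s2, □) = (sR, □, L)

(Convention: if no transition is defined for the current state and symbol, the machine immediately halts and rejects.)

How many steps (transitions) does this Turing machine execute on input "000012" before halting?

Execution trace:
Initial: [s0]000012
Step 1: δ(s0, 0) = (s0, 1, L) → [s0]□100012
Step 2: δ(s0, □) = (s1, □, R) → □[s1]100012
Step 3: δ(s1, 1) = (s0, 1, R) → □1[s0]00012
Step 4: δ(s0, 0) = (s0, 1, L) → □[s0]110012
Step 5: δ(s0, 1) = (s2, □, R) → □□[s2]10012
Step 6: δ(s2, 1) = (sA, □, L) → □[sA]□□0012

The machine reaches the accept state sA and halts.

The machine executed 6 steps before halting.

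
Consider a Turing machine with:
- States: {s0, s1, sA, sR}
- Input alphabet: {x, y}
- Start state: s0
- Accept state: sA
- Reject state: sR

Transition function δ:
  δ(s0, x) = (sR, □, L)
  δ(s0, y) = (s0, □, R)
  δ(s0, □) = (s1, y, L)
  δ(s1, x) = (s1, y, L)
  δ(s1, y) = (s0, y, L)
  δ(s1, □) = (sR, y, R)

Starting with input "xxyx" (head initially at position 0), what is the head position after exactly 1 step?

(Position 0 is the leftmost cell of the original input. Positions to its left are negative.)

Execution trace (head position shown):
Step 0: [s0]xxyx  (head at position 0)
Step 1: move left → [sR]□□xyx  (head at position -1)

After 1 step, the head is at position -1.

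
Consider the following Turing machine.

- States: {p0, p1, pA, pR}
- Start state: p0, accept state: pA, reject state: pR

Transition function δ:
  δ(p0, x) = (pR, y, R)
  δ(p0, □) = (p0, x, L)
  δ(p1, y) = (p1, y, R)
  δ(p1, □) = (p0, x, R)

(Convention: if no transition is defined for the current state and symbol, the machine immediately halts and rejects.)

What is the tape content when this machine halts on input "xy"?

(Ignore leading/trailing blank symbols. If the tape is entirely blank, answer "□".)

Execution trace:
Initial: [p0]xy
Step 1: δ(p0, x) = (pR, y, R) → y[pR]y

The machine reaches the reject state pR and halts.

Final tape (ignoring leading/trailing blanks): yy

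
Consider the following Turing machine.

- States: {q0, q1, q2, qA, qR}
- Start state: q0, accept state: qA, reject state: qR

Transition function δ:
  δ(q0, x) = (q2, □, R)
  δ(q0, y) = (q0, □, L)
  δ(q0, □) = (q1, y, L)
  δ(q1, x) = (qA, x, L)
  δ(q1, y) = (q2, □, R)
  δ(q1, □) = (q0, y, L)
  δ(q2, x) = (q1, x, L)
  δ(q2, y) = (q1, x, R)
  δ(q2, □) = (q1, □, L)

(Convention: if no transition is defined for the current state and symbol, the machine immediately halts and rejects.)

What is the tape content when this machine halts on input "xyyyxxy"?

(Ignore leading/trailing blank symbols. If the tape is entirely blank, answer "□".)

Execution trace:
Initial: [q0]xyyyxxy
Step 1: δ(q0, x) = (q2, □, R) → □[q2]yyyxxy
Step 2: δ(q2, y) = (q1, x, R) → □x[q1]yyxxy
Step 3: δ(q1, y) = (q2, □, R) → □x□[q2]yxxy
Step 4: δ(q2, y) = (q1, x, R) → □x□x[q1]xxy
Step 5: δ(q1, x) = (qA, x, L) → □x□[qA]xxxy

The machine reaches the accept state qA and halts.

Final tape (ignoring leading/trailing blanks): x□xxxy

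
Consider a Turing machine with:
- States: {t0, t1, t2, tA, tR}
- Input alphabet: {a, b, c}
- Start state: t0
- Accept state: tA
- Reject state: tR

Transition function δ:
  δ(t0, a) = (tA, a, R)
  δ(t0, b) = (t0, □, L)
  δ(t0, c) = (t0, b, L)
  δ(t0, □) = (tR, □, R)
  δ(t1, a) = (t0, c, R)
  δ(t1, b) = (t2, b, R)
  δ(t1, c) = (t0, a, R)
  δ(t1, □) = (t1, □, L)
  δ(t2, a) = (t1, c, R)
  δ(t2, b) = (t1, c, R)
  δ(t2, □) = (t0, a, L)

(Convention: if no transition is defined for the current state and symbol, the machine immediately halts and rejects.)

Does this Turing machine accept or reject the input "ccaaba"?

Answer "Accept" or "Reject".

Execution trace:
Initial: [t0]ccaaba
Step 1: δ(t0, c) = (t0, b, L) → [t0]□bcaaba
Step 2: δ(t0, □) = (tR, □, R) → □[tR]bcaaba

The machine reaches the reject state tR and halts.

Answer: Reject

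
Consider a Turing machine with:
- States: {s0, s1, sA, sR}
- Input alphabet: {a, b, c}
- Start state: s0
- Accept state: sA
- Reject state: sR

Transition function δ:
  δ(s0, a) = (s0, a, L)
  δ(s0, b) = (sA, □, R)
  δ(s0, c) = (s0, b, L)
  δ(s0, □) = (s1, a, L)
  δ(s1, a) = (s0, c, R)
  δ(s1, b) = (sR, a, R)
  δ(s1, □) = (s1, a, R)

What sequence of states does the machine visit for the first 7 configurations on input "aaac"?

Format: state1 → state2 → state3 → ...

Execution trace:
Initial: [s0]aaac
Step 1: δ(s0, a) = (s0, a, L) → [s0]□aaac
Step 2: δ(s0, □) = (s1, a, L) → [s1]□aaaac
Step 3: δ(s1, □) = (s1, a, R) → a[s1]aaaac
Step 4: δ(s1, a) = (s0, c, R) → ac[s0]aaac
Step 5: δ(s0, a) = (s0, a, L) → a[s0]caaac
Step 6: δ(s0, c) = (s0, b, L) → [s0]abaaac

State sequence: s0 → s0 → s1 → s1 → s0 → s0 → s0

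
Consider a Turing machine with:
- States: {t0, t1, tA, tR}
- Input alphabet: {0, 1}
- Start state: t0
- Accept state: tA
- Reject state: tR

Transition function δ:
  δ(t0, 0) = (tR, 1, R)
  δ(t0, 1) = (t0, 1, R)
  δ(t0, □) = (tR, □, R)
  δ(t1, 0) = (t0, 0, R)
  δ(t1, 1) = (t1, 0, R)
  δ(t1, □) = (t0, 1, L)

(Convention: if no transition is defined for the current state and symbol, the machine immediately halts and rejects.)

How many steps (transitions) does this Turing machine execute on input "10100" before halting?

Execution trace:
Initial: [t0]10100
Step 1: δ(t0, 1) = (t0, 1, R) → 1[t0]0100
Step 2: δ(t0, 0) = (tR, 1, R) → 11[tR]100

The machine reaches the reject state tR and halts.

The machine executed 2 steps before halting.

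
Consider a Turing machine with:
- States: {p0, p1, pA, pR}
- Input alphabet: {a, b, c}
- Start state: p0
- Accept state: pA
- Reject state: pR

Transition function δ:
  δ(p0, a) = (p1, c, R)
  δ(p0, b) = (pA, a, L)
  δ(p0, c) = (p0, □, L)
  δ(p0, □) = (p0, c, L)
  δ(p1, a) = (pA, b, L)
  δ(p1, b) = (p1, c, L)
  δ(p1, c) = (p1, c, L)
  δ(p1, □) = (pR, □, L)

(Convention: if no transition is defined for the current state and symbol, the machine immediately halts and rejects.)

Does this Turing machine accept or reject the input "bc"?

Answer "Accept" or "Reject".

Execution trace:
Initial: [p0]bc
Step 1: δ(p0, b) = (pA, a, L) → [pA]□ac

The machine reaches the accept state pA and halts.

Answer: Accept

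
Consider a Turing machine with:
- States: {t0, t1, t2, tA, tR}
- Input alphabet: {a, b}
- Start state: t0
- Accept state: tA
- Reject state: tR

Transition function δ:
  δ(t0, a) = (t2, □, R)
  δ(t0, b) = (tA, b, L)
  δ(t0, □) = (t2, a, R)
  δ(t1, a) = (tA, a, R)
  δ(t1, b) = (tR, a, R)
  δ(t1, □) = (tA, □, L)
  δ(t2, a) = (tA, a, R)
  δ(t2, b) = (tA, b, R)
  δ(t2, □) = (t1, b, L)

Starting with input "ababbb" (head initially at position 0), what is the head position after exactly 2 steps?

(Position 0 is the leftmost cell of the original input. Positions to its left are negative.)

Execution trace (head position shown):
Step 0: [t0]ababbb  (head at position 0)
Step 1: move right → □[t2]babbb  (head at position 1)
Step 2: move right → □b[tA]abbb  (head at position 2)

After 2 steps, the head is at position 2.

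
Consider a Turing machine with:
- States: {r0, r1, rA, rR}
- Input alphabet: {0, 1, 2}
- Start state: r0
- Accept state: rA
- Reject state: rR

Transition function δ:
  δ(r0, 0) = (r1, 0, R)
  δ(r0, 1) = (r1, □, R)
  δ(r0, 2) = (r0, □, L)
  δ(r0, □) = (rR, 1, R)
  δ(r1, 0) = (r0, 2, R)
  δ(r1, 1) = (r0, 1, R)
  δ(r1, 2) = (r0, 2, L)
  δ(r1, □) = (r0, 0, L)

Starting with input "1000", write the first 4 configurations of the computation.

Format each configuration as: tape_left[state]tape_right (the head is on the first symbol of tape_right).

Transitions applied:
Step 1: δ(r0, 1) = (r1, □, R)
Step 2: δ(r1, 0) = (r0, 2, R)
Step 3: δ(r0, 0) = (r1, 0, R)

The first 4 configurations are:
[r0]1000 ⊢ □[r1]000 ⊢ □2[r0]00 ⊢ □20[r1]0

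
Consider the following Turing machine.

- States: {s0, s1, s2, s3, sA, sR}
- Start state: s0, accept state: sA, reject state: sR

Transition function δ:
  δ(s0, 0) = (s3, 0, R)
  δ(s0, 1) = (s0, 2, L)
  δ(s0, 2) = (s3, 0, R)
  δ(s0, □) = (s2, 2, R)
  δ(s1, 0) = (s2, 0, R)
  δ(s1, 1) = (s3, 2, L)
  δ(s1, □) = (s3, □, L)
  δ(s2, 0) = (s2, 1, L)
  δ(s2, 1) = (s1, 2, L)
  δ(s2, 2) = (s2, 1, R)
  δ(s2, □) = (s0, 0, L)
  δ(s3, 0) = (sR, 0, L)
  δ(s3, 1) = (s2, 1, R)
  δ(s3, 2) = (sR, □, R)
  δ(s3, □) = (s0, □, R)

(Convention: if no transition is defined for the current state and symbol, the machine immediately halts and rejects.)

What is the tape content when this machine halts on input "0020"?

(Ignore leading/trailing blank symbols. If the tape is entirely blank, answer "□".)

Execution trace:
Initial: [s0]0020
Step 1: δ(s0, 0) = (s3, 0, R) → 0[s3]020
Step 2: δ(s3, 0) = (sR, 0, L) → [sR]0020

The machine reaches the reject state sR and halts.

Final tape (ignoring leading/trailing blanks): 0020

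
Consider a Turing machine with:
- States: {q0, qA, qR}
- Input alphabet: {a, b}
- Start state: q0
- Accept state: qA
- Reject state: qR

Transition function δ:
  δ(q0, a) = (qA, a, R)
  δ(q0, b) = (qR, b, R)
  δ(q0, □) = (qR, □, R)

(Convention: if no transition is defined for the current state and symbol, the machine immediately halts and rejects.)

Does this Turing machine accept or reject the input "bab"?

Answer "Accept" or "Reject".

Execution trace:
Initial: [q0]bab
Step 1: δ(q0, b) = (qR, b, R) → b[qR]ab

The machine reaches the reject state qR and halts.

Answer: Reject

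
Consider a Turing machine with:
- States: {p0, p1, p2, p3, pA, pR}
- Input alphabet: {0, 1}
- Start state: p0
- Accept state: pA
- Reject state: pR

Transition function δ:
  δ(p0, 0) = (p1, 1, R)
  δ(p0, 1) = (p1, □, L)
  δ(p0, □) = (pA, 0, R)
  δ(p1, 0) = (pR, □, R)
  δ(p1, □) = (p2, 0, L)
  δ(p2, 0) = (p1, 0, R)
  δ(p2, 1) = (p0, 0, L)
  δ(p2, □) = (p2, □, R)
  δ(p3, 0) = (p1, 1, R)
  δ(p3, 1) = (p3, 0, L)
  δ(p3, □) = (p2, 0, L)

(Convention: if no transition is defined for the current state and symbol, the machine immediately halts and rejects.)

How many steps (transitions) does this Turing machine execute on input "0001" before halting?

Execution trace:
Initial: [p0]0001
Step 1: δ(p0, 0) = (p1, 1, R) → 1[p1]001
Step 2: δ(p1, 0) = (pR, □, R) → 1□[pR]01

The machine reaches the reject state pR and halts.

The machine executed 2 steps before halting.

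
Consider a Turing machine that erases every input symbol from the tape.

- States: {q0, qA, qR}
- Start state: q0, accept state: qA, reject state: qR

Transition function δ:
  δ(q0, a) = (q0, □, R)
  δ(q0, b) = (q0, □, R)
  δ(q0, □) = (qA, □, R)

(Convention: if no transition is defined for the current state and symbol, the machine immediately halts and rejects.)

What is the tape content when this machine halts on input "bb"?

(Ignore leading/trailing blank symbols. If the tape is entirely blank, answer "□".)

Execution trace:
Initial: [q0]bb
Step 1: δ(q0, b) = (q0, □, R) → □[q0]b
Step 2: δ(q0, b) = (q0, □, R) → □□[q0]□
Step 3: δ(q0, □) = (qA, □, R) → □□□[qA]□

The machine reaches the accept state qA and halts.

Final tape (ignoring leading/trailing blanks): □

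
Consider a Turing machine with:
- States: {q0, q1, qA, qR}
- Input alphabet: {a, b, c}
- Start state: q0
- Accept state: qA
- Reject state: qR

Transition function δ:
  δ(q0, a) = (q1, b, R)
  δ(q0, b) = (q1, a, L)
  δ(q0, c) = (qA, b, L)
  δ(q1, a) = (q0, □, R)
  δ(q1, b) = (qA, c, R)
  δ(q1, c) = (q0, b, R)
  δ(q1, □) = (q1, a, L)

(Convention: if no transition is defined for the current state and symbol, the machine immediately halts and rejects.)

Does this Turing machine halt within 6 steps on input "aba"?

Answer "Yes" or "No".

Execution trace:
Initial: [q0]aba
Step 1: δ(q0, a) = (q1, b, R) → b[q1]ba
Step 2: δ(q1, b) = (qA, c, R) → bc[qA]a

The machine reaches the accept state qA and halts.
The machine halted after 2 steps (within the 6-step bound).

Answer: Yes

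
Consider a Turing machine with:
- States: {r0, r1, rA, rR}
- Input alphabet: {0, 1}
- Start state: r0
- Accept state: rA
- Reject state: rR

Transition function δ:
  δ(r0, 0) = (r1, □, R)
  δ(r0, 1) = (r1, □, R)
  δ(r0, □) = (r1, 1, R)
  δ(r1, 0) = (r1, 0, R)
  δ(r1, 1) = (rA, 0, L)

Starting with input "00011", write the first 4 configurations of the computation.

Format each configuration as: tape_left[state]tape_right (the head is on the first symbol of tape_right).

Transitions applied:
Step 1: δ(r0, 0) = (r1, □, R)
Step 2: δ(r1, 0) = (r1, 0, R)
Step 3: δ(r1, 0) = (r1, 0, R)

The first 4 configurations are:
[r0]00011 ⊢ □[r1]0011 ⊢ □0[r1]011 ⊢ □00[r1]11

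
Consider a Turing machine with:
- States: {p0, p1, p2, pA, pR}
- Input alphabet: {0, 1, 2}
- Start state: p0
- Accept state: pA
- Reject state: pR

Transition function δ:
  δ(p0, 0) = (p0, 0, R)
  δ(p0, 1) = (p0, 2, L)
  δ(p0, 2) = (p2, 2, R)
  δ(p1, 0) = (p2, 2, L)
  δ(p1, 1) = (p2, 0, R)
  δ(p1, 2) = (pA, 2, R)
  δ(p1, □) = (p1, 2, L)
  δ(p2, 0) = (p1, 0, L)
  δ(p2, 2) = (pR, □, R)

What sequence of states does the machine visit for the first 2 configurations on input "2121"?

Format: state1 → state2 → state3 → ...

Execution trace:
Initial: [p0]2121
Step 1: δ(p0, 2) = (p2, 2, R) → 2[p2]121

No transition is defined for δ(p2, 1). By convention the machine halts and rejects.

State sequence: p0 → p2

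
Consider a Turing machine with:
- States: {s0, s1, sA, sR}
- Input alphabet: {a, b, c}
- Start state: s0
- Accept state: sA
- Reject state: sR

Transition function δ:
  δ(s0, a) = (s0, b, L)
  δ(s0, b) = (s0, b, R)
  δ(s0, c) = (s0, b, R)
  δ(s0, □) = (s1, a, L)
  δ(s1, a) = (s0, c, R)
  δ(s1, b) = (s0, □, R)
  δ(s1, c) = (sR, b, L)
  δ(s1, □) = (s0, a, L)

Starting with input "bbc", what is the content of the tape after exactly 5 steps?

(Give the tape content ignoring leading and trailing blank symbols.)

Execution trace:
Initial: [s0]bbc
Step 1: δ(s0, b) = (s0, b, R) → b[s0]bc
Step 2: δ(s0, b) = (s0, b, R) → bb[s0]c
Step 3: δ(s0, c) = (s0, b, R) → bbb[s0]□
Step 4: δ(s0, □) = (s1, a, L) → bb[s1]ba
Step 5: δ(s1, b) = (s0, □, R) → bb□[s0]a

After 5 steps, the tape (ignoring leading/trailing blanks) is: bb□a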